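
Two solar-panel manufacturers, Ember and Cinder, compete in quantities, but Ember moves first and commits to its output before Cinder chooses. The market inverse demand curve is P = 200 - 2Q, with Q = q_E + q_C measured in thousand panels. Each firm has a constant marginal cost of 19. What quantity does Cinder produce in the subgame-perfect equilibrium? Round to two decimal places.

The follower Cinder best-responds to any q_E: π_C = (200 - 2Q)q_C - 19q_C.
Follower FOC: 181 - 2q_E - 4q_C = 0, so q_C(q_E) = (181 - 2q_E)/4.
Ember substitutes q_C(q_E) into its own profit: π_E = q_E(200 - 2q_E - (181 - 2q_E)/2) - 19q_E = (219/2 - q_E)q_E - 19q_E.
Leader FOC: 181/2 - 2q_E = 0, so q_E = 181/4.
Then q_C = (181 - 2·(181/4))/4 = 181/8.

22.63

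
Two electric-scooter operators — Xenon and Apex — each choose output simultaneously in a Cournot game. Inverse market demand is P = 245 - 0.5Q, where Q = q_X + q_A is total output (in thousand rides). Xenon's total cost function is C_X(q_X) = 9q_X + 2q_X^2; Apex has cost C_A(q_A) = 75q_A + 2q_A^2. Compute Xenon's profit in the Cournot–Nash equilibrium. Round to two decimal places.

4893.48

Xenon's profit: π_X = (245 - 0.5Q)q_X - (9q_X + 2q_X²). Setting ∂π_X/∂q_X = 0: 236 - 5q_X - (1/2)(q_A) = 0.
Apex's first-order condition: 170 - 5q_A - (1/2)(q_X) = 0.
Rearranging gives the reaction functions q_X = (236 - (1/2)q_A)/5 and q_A = (170 - (1/2)q_X)/5.
Solving the pair: q_X = 1460/33, q_A = 976/33.
Price P = 245 - (1/2)·(812/11) = 208.0909.
Xenon's profit: 208.0909·(1460/33) - 9·(1460/33) - 2(1460/33)² = 4893.4803.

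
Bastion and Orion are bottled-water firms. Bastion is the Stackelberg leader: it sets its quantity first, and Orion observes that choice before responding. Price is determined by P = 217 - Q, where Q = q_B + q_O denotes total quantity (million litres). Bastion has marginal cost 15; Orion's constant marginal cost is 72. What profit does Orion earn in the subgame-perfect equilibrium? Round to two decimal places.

The follower Orion best-responds to any q_B: π_O = (217 - Q)q_O - 72q_O.
Follower FOC: 145 - q_B - 2q_O = 0, so q_O(q_B) = (145 - q_B)/2.
Bastion substitutes q_O(q_B) into its own profit: π_B = q_B(217 - q_B - (145 - q_B)/2) - 15q_B = (289/2 - (1/2)q_B)q_B - 15q_B.
Maximising: ∂π_B/∂q_B = 259/2 - q_B = 0, giving q_B = 259/2.
Then q_O = (145 - 259/2)/2 = 31/4.
Price P = 217 - 549/4 = 319/4.
Orion's profit: (319/4 - 72)·(31/4) = 961/16.

60.06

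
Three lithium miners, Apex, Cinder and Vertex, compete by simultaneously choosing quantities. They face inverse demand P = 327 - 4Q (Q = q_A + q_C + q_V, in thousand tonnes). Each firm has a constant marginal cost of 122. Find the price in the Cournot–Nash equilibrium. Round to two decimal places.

173.25

A representative firm's profit is π_i = q_i(327 - 4Q) - 122q_i.
Setting ∂π_i/∂q_i = 0 with rivals' quantities fixed: 205 - 8q_i - 4·Σ_{j≠i} q_j = 0.
With identical firms every q_j equals q_i, so Σ_{j≠i} q_j = 2q_i and 205 = 16q_i, giving q_i = 205/16.
Total output Q = 615/16, so price P = 327 - 4·(615/16) = 693/4.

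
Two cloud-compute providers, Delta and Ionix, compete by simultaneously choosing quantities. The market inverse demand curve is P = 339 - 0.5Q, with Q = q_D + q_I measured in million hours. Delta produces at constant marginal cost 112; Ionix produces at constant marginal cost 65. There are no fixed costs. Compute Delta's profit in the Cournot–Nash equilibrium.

7200

Delta's profit: π_D = (339 - 0.5Q)q_D - (112q_D). Setting ∂π_D/∂q_D = 0: 227 - q_D - (1/2)(q_I) = 0.
Ionix's profit: π_I = (339 - 0.5Q)q_I - (65q_I). Setting ∂π_I/∂q_I = 0: 274 - q_I - (1/2)(q_D) = 0.
Best responses: q_D = (227 - (1/2)q_I), q_I = (274 - (1/2)q_D).
Substituting one into the other gives q_D = 120 and q_I = 214.
Price P = 339 - (1/2)·334 = 172.
Delta's profit: (172 - 112)·120 = 7200.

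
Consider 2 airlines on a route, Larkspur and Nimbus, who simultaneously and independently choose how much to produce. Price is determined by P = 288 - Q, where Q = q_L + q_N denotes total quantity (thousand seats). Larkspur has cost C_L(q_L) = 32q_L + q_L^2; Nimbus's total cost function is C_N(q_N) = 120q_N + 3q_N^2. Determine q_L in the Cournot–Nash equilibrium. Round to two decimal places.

Larkspur's profit: π_L = (288 - Q)q_L - (32q_L + q_L²). Setting ∂π_L/∂q_L = 0: 256 - 4q_L - (q_N) = 0.
Nimbus's profit: π_N = (288 - Q)q_N - (120q_N + 3q_N²). Setting ∂π_N/∂q_N = 0: 168 - 8q_N - (q_L) = 0.
Rearranging gives the reaction functions q_L = (256 - q_N)/4 and q_N = (168 - q_L)/8.
Solving the pair: q_L = 1880/31, q_N = 416/31.

60.65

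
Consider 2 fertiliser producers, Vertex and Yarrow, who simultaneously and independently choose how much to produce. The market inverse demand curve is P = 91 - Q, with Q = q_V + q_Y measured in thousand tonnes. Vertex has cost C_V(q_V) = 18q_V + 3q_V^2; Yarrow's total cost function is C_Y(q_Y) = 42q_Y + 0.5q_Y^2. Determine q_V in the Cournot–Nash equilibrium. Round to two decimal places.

Vertex's profit: π_V = (91 - Q)q_V - (18q_V + 3q_V²). Setting ∂π_V/∂q_V = 0: 73 - 8q_V - (q_Y) = 0.
Yarrow's first-order condition: 49 - 3q_Y - (q_V) = 0.
So q_V = (73 - q_Y)/8 and q_Y = (49 - q_V)/3.
Substituting one into the other gives q_V = 170/23 and q_Y = 319/23.

7.39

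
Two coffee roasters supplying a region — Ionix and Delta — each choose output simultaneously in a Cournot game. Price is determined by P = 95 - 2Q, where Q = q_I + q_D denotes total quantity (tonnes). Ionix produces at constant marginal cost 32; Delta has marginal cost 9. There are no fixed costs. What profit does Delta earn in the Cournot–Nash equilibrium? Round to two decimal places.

660.06

Ionix's profit: π_I = (95 - 2Q)q_I - (32q_I). Setting ∂π_I/∂q_I = 0: 63 - 4q_I - 2(q_D) = 0.
Delta's profit: π_D = (95 - 2Q)q_D - (9q_D). Setting ∂π_D/∂q_D = 0: 86 - 4q_D - 2(q_I) = 0.
Rearranging gives the reaction functions q_I = (63 - 2q_D)/4 and q_D = (86 - 2q_I)/4.
Substituting one into the other gives q_I = 20/3 and q_D = 109/6.
Price P = 95 - 2·(149/6) = 136/3.
Delta's profit: (136/3 - 9)·(109/6) = 660.0556.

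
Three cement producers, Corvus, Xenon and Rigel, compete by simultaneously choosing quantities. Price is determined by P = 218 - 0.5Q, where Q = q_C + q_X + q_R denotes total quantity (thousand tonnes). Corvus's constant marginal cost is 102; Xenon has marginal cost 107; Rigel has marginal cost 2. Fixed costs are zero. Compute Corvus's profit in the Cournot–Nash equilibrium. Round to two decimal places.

55.13

Corvus's profit: π_C = (218 - 0.5Q)q_C - (102q_C). Setting ∂π_C/∂q_C = 0: 116 - q_C - (1/2)(q_X + q_R) = 0.
Xenon's profit: π_X = (218 - 0.5Q)q_X - (107q_X). Setting ∂π_X/∂q_X = 0: 111 - q_X - (1/2)(q_C + q_R) = 0.
Rigel's first-order condition: 216 - q_R - (1/2)(q_C + q_X) = 0.
Summing all 3 equations gives 443 − 2Q = 0, hence Q = 443/2.
Back-substituting: q_C = (116 − 443/4)/(1/2) = 21/2, q_X = (111 − 443/4)/(1/2) = 1/2, q_R = (216 − 443/4)/(1/2) = 421/2.
Price P = 218 - (1/2)·(443/2) = 429/4.
Corvus's profit: (429/4 - 102)·(21/2) = 441/8.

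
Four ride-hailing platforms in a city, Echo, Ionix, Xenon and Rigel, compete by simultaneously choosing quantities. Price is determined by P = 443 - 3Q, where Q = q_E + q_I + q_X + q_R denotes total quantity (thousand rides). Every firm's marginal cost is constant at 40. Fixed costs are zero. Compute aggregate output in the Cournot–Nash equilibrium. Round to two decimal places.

107.47

Each firm earns π_i = (443 - 3Q)q_i - 40q_i.
Setting ∂π_i/∂q_i = 0 with rivals' quantities fixed: 403 - 6q_i - 3·Σ_{j≠i} q_j = 0.
By symmetry each firm produces the same amount; substituting Σ_{j≠i} q_j = 3q_i yields q_i = 403/15.
Total output Q = 403/15 + 403/15 + 403/15 + 403/15 = 1612/15.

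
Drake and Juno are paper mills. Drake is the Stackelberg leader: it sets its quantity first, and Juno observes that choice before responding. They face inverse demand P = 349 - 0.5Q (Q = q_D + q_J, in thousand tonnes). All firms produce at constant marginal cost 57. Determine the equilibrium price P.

Solve by backward induction. Given q_D, the follower Juno maximises π_J = (349 - (1/2)q_D - (1/2)q_J)q_J - 57q_J.
∂π_J/∂q_J = 292 - (1/2)q_D - q_J = 0 gives the reaction function q_J = (292 - (1/2)q_D).
Drake substitutes q_J(q_D) into its own profit: π_D = q_D(349 - (1/2)q_D - (292 - (1/2)q_D)/2) - 57q_D = (203 - (1/4)q_D)q_D - 57q_D.
Maximising: ∂π_D/∂q_D = 146 - (1/2)q_D = 0, giving q_D = 292.
Then q_J = (292 - (1/2)·292) = 146.
Total output Q = 438, so price P = 349 - (1/2)·438 = 130.

130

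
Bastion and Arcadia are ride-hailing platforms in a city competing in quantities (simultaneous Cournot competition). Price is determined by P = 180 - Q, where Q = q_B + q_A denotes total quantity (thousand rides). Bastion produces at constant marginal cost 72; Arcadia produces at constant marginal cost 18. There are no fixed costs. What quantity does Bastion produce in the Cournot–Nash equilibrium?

18

Bastion's profit: π_B = (180 - Q)q_B - (72q_B). Setting ∂π_B/∂q_B = 0: 108 - 2q_B - (q_A) = 0.
Arcadia's first-order condition: 162 - 2q_A - (q_B) = 0.
Rearranging gives the reaction functions q_B = (108 - q_A)/2 and q_A = (162 - q_B)/2.
Substituting one into the other gives q_B = 18 and q_A = 72.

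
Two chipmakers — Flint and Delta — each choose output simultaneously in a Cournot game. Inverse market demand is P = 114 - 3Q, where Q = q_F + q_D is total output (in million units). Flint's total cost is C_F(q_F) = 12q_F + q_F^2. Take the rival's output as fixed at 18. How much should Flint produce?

With the rival's output fixed at 18, Flint's profit is π_F = (114 - 3·18 - 3q_F)q_F - (12q_F + q_F²) = (60 - 3q_F)q_F - (12q_F + q_F²).
∂π_F/∂q_F = 48 - 8q_F = 0, so q_F = 6.

6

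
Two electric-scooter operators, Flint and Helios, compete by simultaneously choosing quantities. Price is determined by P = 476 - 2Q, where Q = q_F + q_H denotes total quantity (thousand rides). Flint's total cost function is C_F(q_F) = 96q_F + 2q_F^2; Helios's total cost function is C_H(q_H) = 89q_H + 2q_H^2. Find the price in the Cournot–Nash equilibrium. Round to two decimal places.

322.60

Flint's profit: π_F = (476 - 2Q)q_F - (96q_F + 2q_F²). Setting ∂π_F/∂q_F = 0: 380 - 8q_F - 2(q_H) = 0.
Helios's profit: π_H = (476 - 2Q)q_H - (89q_H + 2q_H²). Setting ∂π_H/∂q_H = 0: 387 - 8q_H - 2(q_F) = 0.
Rearranging gives the reaction functions q_F = (380 - 2q_H)/8 and q_H = (387 - 2q_F)/8.
Solving the pair: q_F = 1133/30, q_H = 584/15.
Total output Q = 767/10, so price P = 476 - 2·(767/10) = 1613/5.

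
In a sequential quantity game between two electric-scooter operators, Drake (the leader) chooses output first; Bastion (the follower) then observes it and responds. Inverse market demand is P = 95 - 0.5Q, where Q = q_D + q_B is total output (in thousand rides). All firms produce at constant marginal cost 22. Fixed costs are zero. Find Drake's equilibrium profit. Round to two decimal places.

1332.25

The follower Bastion best-responds to any q_D: π_B = (95 - 0.5Q)q_B - 22q_B.
Setting the follower's marginal profit to zero, 73 - (1/2)q_D - q_B = 0, i.e. q_B = (73 - (1/2)q_D).
Drake substitutes q_B(q_D) into its own profit: π_D = q_D(95 - (1/2)q_D - (73 - (1/2)q_D)/2) - 22q_D = (117/2 - (1/4)q_D)q_D - 22q_D.
The leader's first-order condition 73/2 - (1/2)q_D = 0 yields q_D = 73.
Then q_B = (73 - (1/2)·73) = 73/2.
Price P = 95 - (1/2)·(219/2) = 161/4.
Drake's profit: (161/4 - 22)·73 = 1332.2500.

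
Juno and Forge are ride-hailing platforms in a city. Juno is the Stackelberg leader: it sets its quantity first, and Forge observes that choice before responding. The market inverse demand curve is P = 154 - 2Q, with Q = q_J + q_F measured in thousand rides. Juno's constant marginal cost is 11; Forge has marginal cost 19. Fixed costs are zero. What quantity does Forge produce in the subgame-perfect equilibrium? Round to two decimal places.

The follower Forge best-responds to any q_J: π_F = (154 - 2Q)q_F - 19q_F.
Setting the follower's marginal profit to zero, 135 - 2q_J - 4q_F = 0, i.e. q_F = (135 - 2q_J)/4.
The leader anticipates this reaction. Substituting into P = 154 - 2Q gives P = 173/2 - q_J, so π_J = (173/2 - q_J)q_J - 11q_J.
The leader's first-order condition 151/2 - 2q_J = 0 yields q_J = 151/4.
Then q_F = (135 - 2·(151/4))/4 = 119/8.

14.88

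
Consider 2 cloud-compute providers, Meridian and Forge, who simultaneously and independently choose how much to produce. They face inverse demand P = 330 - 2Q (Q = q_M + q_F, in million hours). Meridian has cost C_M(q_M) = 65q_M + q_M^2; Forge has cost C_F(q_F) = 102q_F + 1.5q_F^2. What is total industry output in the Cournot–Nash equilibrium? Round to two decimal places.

Meridian's profit: π_M = (330 - 2Q)q_M - (65q_M + q_M²). Setting ∂π_M/∂q_M = 0: 265 - 6q_M - 2(q_F) = 0.
Forge's first-order condition: 228 - 7q_F - 2(q_M) = 0.
So q_M = (265 - 2q_F)/6 and q_F = (228 - 2q_M)/7.
Substituting one into the other gives q_M = 1399/38 and q_F = 419/19.
Total output Q = 1399/38 + 419/19 = 58.8684.

58.87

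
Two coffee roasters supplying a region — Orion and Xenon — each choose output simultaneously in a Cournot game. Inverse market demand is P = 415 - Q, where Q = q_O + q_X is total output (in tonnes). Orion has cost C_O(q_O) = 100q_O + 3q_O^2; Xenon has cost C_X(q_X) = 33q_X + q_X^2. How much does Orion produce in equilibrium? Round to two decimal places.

28.32

Orion's profit: π_O = (415 - Q)q_O - (100q_O + 3q_O²). Setting ∂π_O/∂q_O = 0: 315 - 8q_O - (q_X) = 0.
Xenon's profit: π_X = (415 - Q)q_X - (33q_X + q_X²). Setting ∂π_X/∂q_X = 0: 382 - 4q_X - (q_O) = 0.
So q_O = (315 - q_X)/8 and q_X = (382 - q_O)/4.
Solving the pair: q_O = 878/31, q_X = 88.4194.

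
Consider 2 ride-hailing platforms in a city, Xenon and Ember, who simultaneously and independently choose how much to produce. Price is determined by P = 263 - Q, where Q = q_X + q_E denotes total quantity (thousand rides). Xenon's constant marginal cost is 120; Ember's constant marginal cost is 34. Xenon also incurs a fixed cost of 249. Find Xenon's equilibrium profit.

Xenon's profit: π_X = (263 - Q)q_X - (120q_X). Setting ∂π_X/∂q_X = 0: 143 - 2q_X - (q_E) = 0.
Ember's first-order condition: 229 - 2q_E - (q_X) = 0.
So q_X = (143 - q_E)/2 and q_E = (229 - q_X)/2.
Substituting one into the other gives q_X = 19 and q_E = 105.
Price P = 263 - 124 = 139.
Xenon's profit: (139 - 120)·19 - 249 = 112.

112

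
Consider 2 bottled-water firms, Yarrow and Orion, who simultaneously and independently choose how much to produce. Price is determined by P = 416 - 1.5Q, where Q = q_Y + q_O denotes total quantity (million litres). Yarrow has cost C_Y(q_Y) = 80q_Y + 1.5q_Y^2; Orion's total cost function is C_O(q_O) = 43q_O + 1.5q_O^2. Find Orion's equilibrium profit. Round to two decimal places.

Yarrow's profit: π_Y = (416 - 1.5Q)q_Y - (80q_Y + (3/2)q_Y²). Setting ∂π_Y/∂q_Y = 0: 336 - 6q_Y - (3/2)(q_O) = 0.
Orion's profit: π_O = (416 - 1.5Q)q_O - (43q_O + (3/2)q_O²). Setting ∂π_O/∂q_O = 0: 373 - 6q_O - (3/2)(q_Y) = 0.
Best responses: q_Y = (336 - (3/2)q_O)/6, q_O = (373 - (3/2)q_Y)/6.
Substituting one into the other gives q_Y = 1942/45 and q_O = 51.3778.
Price P = 416 - (3/2)·(1418/15) = 1371/5.
Orion's profit: (1371/5)·51.3778 - 43·51.3778 - (3/2)·51.3778² = 7919.0281.

7919.03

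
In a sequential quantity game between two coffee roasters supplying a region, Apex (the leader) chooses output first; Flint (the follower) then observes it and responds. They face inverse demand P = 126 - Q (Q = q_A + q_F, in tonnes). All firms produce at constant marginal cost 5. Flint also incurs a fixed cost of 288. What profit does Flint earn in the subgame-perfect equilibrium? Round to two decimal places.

627.06

Solve by backward induction. Given q_A, the follower Flint maximises π_F = (126 - q_A - q_F)q_F - 5q_F.
Follower FOC: 121 - q_A - 2q_F = 0, so q_F(q_A) = (121 - q_A)/2.
The leader anticipates this reaction. Substituting into P = 126 - Q gives P = 131/2 - (1/2)q_A, so π_A = (131/2 - (1/2)q_A)q_A - 5q_A.
The leader's first-order condition 121/2 - q_A = 0 yields q_A = 121/2.
Then q_F = (121 - 121/2)/2 = 121/4.
Price P = 126 - 363/4 = 141/4.
Flint's profit: (141/4 - 5)·(121/4) - 288 = 627.0625.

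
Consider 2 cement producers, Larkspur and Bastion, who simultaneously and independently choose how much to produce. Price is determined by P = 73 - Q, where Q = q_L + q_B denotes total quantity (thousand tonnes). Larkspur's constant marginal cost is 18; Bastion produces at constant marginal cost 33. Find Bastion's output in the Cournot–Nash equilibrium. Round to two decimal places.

8.33

Larkspur's profit: π_L = (73 - Q)q_L - (18q_L). Setting ∂π_L/∂q_L = 0: 55 - 2q_L - (q_B) = 0.
Bastion's profit: π_B = (73 - Q)q_B - (33q_B). Setting ∂π_B/∂q_B = 0: 40 - 2q_B - (q_L) = 0.
Best responses: q_L = (55 - q_B)/2, q_B = (40 - q_L)/2.
Substituting one into the other gives q_L = 70/3 and q_B = 25/3.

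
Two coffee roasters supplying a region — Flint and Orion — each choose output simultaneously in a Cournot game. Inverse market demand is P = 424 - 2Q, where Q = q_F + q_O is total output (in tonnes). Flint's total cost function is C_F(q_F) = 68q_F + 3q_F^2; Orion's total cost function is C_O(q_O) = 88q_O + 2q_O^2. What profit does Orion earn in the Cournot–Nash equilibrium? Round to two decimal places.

Flint's profit: π_F = (424 - 2Q)q_F - (68q_F + 3q_F²). Setting ∂π_F/∂q_F = 0: 356 - 10q_F - 2(q_O) = 0.
Orion's profit: π_O = (424 - 2Q)q_O - (88q_O + 2q_O²). Setting ∂π_O/∂q_O = 0: 336 - 8q_O - 2(q_F) = 0.
So q_F = (356 - 2q_O)/10 and q_O = (336 - 2q_F)/8.
Solving the pair: q_F = 544/19, q_O = 662/19.
Price P = 424 - 2·(1206/19) = 297.0526.
Orion's profit: 297.0526·(662/19) - 88·(662/19) - 2(662/19)² = 4855.8892.

4855.89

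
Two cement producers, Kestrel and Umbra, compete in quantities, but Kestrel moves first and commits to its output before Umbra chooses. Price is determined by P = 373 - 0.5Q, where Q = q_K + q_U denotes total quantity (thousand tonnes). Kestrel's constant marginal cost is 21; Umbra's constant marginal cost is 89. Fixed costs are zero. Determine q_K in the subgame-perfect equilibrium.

Solve by backward induction. Given q_K, the follower Umbra maximises π_U = (373 - (1/2)q_K - (1/2)q_U)q_U - 89q_U.
Follower FOC: 284 - (1/2)q_K - q_U = 0, so q_U(q_K) = (284 - (1/2)q_K).
Kestrel substitutes q_U(q_K) into its own profit: π_K = q_K(373 - (1/2)q_K - (284 - (1/2)q_K)/2) - 21q_K = (231 - (1/4)q_K)q_K - 21q_K.
The leader's first-order condition 210 - (1/2)q_K = 0 yields q_K = 420.
Then q_U = (284 - (1/2)·420) = 74.

420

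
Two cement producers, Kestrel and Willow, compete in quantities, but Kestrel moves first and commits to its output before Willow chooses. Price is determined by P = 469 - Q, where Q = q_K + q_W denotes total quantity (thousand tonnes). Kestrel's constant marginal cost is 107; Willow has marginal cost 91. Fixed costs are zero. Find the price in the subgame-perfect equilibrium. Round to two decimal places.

Solve by backward induction. Given q_K, the follower Willow maximises π_W = (469 - q_K - q_W)q_W - 91q_W.
Setting the follower's marginal profit to zero, 378 - q_K - 2q_W = 0, i.e. q_W = (378 - q_K)/2.
The leader anticipates this reaction. Substituting into P = 469 - Q gives P = 280 - (1/2)q_K, so π_K = (280 - (1/2)q_K)q_K - 107q_K.
Leader FOC: 173 - q_K = 0, so q_K = 173.
Then q_W = (378 - 173)/2 = 205/2.
Total output Q = 551/2, so price P = 469 - 551/2 = 387/2.

193.50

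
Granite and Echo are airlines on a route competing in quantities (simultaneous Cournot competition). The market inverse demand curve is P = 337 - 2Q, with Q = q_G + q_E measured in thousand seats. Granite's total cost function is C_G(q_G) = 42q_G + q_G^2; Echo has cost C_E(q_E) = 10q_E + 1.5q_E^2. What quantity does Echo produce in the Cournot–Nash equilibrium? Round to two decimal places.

Granite's profit: π_G = (337 - 2Q)q_G - (42q_G + q_G²). Setting ∂π_G/∂q_G = 0: 295 - 6q_G - 2(q_E) = 0.
Echo's profit: π_E = (337 - 2Q)q_E - (10q_E + (3/2)q_E²). Setting ∂π_E/∂q_E = 0: 327 - 7q_E - 2(q_G) = 0.
Rearranging gives the reaction functions q_G = (295 - 2q_E)/6 and q_E = (327 - 2q_G)/7.
Solving the pair: q_G = 1411/38, q_E = 686/19.

36.11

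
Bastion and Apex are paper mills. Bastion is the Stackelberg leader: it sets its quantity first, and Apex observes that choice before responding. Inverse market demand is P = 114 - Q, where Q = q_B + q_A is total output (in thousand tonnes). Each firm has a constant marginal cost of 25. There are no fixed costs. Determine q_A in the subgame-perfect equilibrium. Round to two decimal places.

Solve by backward induction. Given q_B, the follower Apex maximises π_A = (114 - q_B - q_A)q_A - 25q_A.
Follower FOC: 89 - q_B - 2q_A = 0, so q_A(q_B) = (89 - q_B)/2.
The leader anticipates this reaction. Substituting into P = 114 - Q gives P = 139/2 - (1/2)q_B, so π_B = (139/2 - (1/2)q_B)q_B - 25q_B.
Maximising: ∂π_B/∂q_B = 89/2 - q_B = 0, giving q_B = 89/2.
Then q_A = (89 - 89/2)/2 = 89/4.

22.25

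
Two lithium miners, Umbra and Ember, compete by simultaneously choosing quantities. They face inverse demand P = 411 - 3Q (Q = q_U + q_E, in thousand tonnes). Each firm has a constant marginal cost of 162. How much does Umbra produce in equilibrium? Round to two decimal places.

27.67

Each firm earns π_i = (411 - 3Q)q_i - 162q_i.
Setting ∂π_i/∂q_i = 0 with rivals' quantities fixed: 249 - 6q_i - 3q_j = 0.
With identical firms every q_j equals q_i, so q_j = q_i and 249 = 9q_i, giving q_i = 83/3.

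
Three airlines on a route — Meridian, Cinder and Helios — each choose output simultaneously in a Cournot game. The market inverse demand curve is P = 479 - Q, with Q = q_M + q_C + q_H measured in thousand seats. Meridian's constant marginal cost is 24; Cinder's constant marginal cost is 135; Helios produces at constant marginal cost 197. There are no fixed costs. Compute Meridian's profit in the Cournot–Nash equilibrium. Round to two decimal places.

34132.56

Meridian's profit: π_M = (479 - Q)q_M - (24q_M). Setting ∂π_M/∂q_M = 0: 455 - 2q_M - (q_C + q_H) = 0.
Cinder's profit: π_C = (479 - Q)q_C - (135q_C). Setting ∂π_C/∂q_C = 0: 344 - 2q_C - (q_M + q_H) = 0.
Helios's first-order condition: 282 - 2q_H - (q_M + q_C) = 0.
Summing all 3 equations gives 1081 − 4Q = 0, hence Q = 1081/4.
Back-substituting: q_M = (455 − 1081/4) = 739/4, q_C = (344 − 1081/4) = 295/4, q_H = (282 − 1081/4) = 47/4.
Price P = 479 - 1081/4 = 835/4.
Meridian's profit: (835/4 - 24)·(739/4) = 34132.5625.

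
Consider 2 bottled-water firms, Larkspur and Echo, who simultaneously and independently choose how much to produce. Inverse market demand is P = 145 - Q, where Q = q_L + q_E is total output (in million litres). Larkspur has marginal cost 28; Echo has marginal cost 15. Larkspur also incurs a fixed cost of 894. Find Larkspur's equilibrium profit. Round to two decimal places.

Larkspur's profit: π_L = (145 - Q)q_L - (28q_L). Setting ∂π_L/∂q_L = 0: 117 - 2q_L - (q_E) = 0.
Echo's first-order condition: 130 - 2q_E - (q_L) = 0.
Best responses: q_L = (117 - q_E)/2, q_E = (130 - q_L)/2.
Solving the pair: q_L = 104/3, q_E = 143/3.
Price P = 145 - 247/3 = 188/3.
Larkspur's profit: (188/3 - 28)·(104/3) - 894 = 307.7778.

307.78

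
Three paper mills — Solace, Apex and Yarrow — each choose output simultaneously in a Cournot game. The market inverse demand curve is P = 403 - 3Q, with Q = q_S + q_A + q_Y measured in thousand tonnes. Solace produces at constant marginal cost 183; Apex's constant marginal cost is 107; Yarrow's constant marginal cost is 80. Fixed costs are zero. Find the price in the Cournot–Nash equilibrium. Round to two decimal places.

Solace's profit: π_S = (403 - 3Q)q_S - (183q_S). Setting ∂π_S/∂q_S = 0: 220 - 6q_S - 3(q_A + q_Y) = 0.
Apex's profit: π_A = (403 - 3Q)q_A - (107q_A). Setting ∂π_A/∂q_A = 0: 296 - 6q_A - 3(q_S + q_Y) = 0.
Yarrow's profit: π_Y = (403 - 3Q)q_Y - (80q_Y). Setting ∂π_Y/∂q_Y = 0: 323 - 6q_Y - 3(q_S + q_A) = 0.
Adding the 3 conditions: 839 − 6Q − 6Q = 0, i.e. Q = 839/12.
Back-substituting: q_S = (220 − 839/4)/3 = 41/12, q_A = (296 − 839/4)/3 = 115/4, q_Y = (323 − 839/4)/3 = 151/4.
Total output Q = 839/12, so price P = 403 - 3·(839/12) = 773/4.

193.25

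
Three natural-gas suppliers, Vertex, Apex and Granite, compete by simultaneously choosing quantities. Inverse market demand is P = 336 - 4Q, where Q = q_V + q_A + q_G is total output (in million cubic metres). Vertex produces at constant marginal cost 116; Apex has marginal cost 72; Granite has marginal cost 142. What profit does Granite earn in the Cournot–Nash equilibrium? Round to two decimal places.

150.06

Vertex's profit: π_V = (336 - 4Q)q_V - (116q_V). Setting ∂π_V/∂q_V = 0: 220 - 8q_V - 4(q_A + q_G) = 0.
Apex's profit: π_A = (336 - 4Q)q_A - (72q_A). Setting ∂π_A/∂q_A = 0: 264 - 8q_A - 4(q_V + q_G) = 0.
Granite's first-order condition: 194 - 8q_G - 4(q_V + q_A) = 0.
Summing all 3 equations gives 678 − 16Q = 0, hence Q = 339/8.
Back-substituting: q_V = (220 − 339/2)/4 = 101/8, q_A = (264 − 339/2)/4 = 189/8, q_G = (194 − 339/2)/4 = 49/8.
Price P = 336 - 4·(339/8) = 333/2.
Granite's profit: (333/2 - 142)·(49/8) = 150.0625.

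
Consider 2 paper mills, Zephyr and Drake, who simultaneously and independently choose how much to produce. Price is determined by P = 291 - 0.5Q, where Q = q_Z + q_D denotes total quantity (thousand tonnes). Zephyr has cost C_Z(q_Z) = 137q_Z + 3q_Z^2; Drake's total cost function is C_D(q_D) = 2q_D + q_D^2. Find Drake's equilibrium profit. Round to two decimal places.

Zephyr's profit: π_Z = (291 - 0.5Q)q_Z - (137q_Z + 3q_Z²). Setting ∂π_Z/∂q_Z = 0: 154 - 7q_Z - (1/2)(q_D) = 0.
Drake's first-order condition: 289 - 3q_D - (1/2)(q_Z) = 0.
Rearranging gives the reaction functions q_Z = (154 - (1/2)q_D)/7 and q_D = (289 - (1/2)q_Z)/3.
Substituting one into the other gives q_Z = 1270/83 and q_D = 93.7831.
Price P = 291 - (1/2)·109.0843 = 236.4578.
Drake's profit: 236.4578·93.7831 - 2·93.7831 - 93.7831² = 13192.9139.

13192.91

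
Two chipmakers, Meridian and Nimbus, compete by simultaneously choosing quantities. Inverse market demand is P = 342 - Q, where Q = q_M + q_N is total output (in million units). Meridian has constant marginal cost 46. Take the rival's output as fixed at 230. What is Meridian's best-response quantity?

33

With the rival's output fixed at 230, Meridian's profit is π_M = (342 - 230 - q_M)q_M - (46q_M) = (112 - q_M)q_M - (46q_M).
∂π_M/∂q_M = 66 - 2q_M = 0, so q_M = 33.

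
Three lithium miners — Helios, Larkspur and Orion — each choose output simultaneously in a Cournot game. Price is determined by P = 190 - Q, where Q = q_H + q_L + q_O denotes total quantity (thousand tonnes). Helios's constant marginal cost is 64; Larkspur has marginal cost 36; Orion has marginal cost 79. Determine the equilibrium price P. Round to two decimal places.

Helios's profit: π_H = (190 - Q)q_H - (64q_H). Setting ∂π_H/∂q_H = 0: 126 - 2q_H - (q_L + q_O) = 0.
Larkspur's profit: π_L = (190 - Q)q_L - (36q_L). Setting ∂π_L/∂q_L = 0: 154 - 2q_L - (q_H + q_O) = 0.
Orion's profit: π_O = (190 - Q)q_O - (79q_O). Setting ∂π_O/∂q_O = 0: 111 - 2q_O - (q_H + q_L) = 0.
Summing all 3 equations gives 391 − 4Q = 0, hence Q = 391/4.
Back-substituting: q_H = (126 − 391/4) = 113/4, q_L = (154 − 391/4) = 225/4, q_O = (111 − 391/4) = 53/4.
Total output Q = 391/4, so price P = 190 - 391/4 = 369/4.

92.25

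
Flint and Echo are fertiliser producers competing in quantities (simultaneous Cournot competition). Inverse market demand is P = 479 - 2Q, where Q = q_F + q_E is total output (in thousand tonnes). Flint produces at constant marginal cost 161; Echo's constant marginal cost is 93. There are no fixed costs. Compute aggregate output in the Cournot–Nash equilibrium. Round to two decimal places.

Flint's profit: π_F = (479 - 2Q)q_F - (161q_F). Setting ∂π_F/∂q_F = 0: 318 - 4q_F - 2(q_E) = 0.
Echo's first-order condition: 386 - 4q_E - 2(q_F) = 0.
Rearranging gives the reaction functions q_F = (318 - 2q_E)/4 and q_E = (386 - 2q_F)/4.
Substituting one into the other gives q_F = 125/3 and q_E = 227/3.
Total output Q = 125/3 + 227/3 = 352/3.

117.33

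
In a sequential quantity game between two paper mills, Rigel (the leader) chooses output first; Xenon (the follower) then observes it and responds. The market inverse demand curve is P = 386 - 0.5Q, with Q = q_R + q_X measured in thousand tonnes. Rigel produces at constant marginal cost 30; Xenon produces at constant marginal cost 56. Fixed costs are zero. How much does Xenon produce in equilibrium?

The follower Xenon best-responds to any q_R: π_X = (386 - 0.5Q)q_X - 56q_X.
∂π_X/∂q_X = 330 - (1/2)q_R - q_X = 0 gives the reaction function q_X = (330 - (1/2)q_R).
The leader anticipates this reaction. Substituting into P = 386 - 0.5Q gives P = 221 - (1/4)q_R, so π_R = (221 - (1/4)q_R)q_R - 30q_R.
The leader's first-order condition 191 - (1/2)q_R = 0 yields q_R = 382.
Then q_X = (330 - (1/2)·382) = 139.

139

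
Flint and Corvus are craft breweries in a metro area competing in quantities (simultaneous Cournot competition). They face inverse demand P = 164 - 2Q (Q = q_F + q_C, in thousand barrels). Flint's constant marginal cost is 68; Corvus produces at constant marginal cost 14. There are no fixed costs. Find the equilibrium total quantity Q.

Flint's profit: π_F = (164 - 2Q)q_F - (68q_F). Setting ∂π_F/∂q_F = 0: 96 - 4q_F - 2(q_C) = 0.
Corvus's first-order condition: 150 - 4q_C - 2(q_F) = 0.
Rearranging gives the reaction functions q_F = (96 - 2q_C)/4 and q_C = (150 - 2q_F)/4.
Solving the pair: q_F = 7, q_C = 34.
Total output Q = 7 + 34 = 41.

41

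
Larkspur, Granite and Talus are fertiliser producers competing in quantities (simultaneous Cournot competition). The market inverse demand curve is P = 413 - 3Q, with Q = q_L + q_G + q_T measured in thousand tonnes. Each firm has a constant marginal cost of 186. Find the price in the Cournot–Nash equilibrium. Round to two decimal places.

242.75

Each firm earns π_i = (413 - 3Q)q_i - 186q_i.
First-order condition (treating rivals' output as given): 227 - 6q_i - 3·Σ_{j≠i} q_j = 0.
With identical firms every q_j equals q_i, so Σ_{j≠i} q_j = 2q_i and 227 = 12q_i, giving q_i = 227/12.
Total output Q = 227/4, so price P = 413 - 3·(227/4) = 971/4.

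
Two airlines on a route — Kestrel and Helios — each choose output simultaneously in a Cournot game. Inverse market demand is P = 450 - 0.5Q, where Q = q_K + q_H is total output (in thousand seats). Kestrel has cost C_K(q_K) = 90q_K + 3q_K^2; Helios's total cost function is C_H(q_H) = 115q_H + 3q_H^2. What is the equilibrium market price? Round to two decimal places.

403.67

Kestrel's profit: π_K = (450 - 0.5Q)q_K - (90q_K + 3q_K²). Setting ∂π_K/∂q_K = 0: 360 - 7q_K - (1/2)(q_H) = 0.
Helios's profit: π_H = (450 - 0.5Q)q_H - (115q_H + 3q_H²). Setting ∂π_H/∂q_H = 0: 335 - 7q_H - (1/2)(q_K) = 0.
Rearranging gives the reaction functions q_K = (360 - (1/2)q_H)/7 and q_H = (335 - (1/2)q_K)/7.
Solving the pair: q_K = 1882/39, q_H = 1732/39.
Total output Q = 278/3, so price P = 450 - (1/2)·(278/3) = 1211/3.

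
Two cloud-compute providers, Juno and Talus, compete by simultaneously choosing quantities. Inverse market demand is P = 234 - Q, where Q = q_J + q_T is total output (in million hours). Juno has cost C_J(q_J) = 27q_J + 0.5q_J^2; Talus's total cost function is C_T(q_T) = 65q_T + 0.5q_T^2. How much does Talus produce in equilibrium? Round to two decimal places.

Juno's profit: π_J = (234 - Q)q_J - (27q_J + (1/2)q_J²). Setting ∂π_J/∂q_J = 0: 207 - 3q_J - (q_T) = 0.
Talus's profit: π_T = (234 - Q)q_T - (65q_T + (1/2)q_T²). Setting ∂π_T/∂q_T = 0: 169 - 3q_T - (q_J) = 0.
Rearranging gives the reaction functions q_J = (207 - q_T)/3 and q_T = (169 - q_J)/3.
Solving the pair: q_J = 113/2, q_T = 75/2.

37.50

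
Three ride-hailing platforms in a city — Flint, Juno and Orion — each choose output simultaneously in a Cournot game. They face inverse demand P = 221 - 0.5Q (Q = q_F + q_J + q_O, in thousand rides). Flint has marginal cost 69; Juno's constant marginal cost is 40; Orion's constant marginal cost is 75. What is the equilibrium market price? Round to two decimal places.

Flint's profit: π_F = (221 - 0.5Q)q_F - (69q_F). Setting ∂π_F/∂q_F = 0: 152 - q_F - (1/2)(q_J + q_O) = 0.
Juno's first-order condition: 181 - q_J - (1/2)(q_F + q_O) = 0.
Orion's profit: π_O = (221 - 0.5Q)q_O - (75q_O). Setting ∂π_O/∂q_O = 0: 146 - q_O - (1/2)(q_F + q_J) = 0.
Summing all 3 equations gives 479 − 2Q = 0, hence Q = 479/2.
Back-substituting: q_F = (152 − 479/4)/(1/2) = 129/2, q_J = (181 − 479/4)/(1/2) = 245/2, q_O = (146 − 479/4)/(1/2) = 105/2.
Total output Q = 479/2, so price P = 221 - (1/2)·(479/2) = 405/4.

101.25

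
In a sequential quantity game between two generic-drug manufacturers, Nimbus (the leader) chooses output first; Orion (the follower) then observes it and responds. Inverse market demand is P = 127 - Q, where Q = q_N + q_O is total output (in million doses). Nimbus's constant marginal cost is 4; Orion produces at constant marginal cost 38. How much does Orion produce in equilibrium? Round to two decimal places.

5.25

Solve by backward induction. Given q_N, the follower Orion maximises π_O = (127 - q_N - q_O)q_O - 38q_O.
Follower FOC: 89 - q_N - 2q_O = 0, so q_O(q_N) = (89 - q_N)/2.
The leader anticipates this reaction. Substituting into P = 127 - Q gives P = 165/2 - (1/2)q_N, so π_N = (165/2 - (1/2)q_N)q_N - 4q_N.
Leader FOC: 157/2 - q_N = 0, so q_N = 157/2.
Then q_O = (89 - 157/2)/2 = 21/4.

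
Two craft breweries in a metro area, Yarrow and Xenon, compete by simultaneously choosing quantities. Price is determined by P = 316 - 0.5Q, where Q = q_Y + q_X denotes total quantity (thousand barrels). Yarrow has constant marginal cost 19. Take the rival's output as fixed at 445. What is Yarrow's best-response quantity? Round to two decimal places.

74.50

With the rival's output fixed at 445, Yarrow's profit is π_Y = (316 - (1/2)·445 - (1/2)q_Y)q_Y - (19q_Y) = (187/2 - (1/2)q_Y)q_Y - (19q_Y).
∂π_Y/∂q_Y = 149/2 - q_Y = 0, so q_Y = 149/2.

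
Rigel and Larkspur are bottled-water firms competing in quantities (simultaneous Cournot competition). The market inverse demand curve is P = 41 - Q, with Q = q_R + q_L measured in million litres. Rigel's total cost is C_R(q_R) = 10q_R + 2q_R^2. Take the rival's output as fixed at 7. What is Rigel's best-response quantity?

With the rival's output fixed at 7, Rigel's profit is π_R = (41 - 7 - q_R)q_R - (10q_R + 2q_R²) = (34 - q_R)q_R - (10q_R + 2q_R²).
∂π_R/∂q_R = 24 - 6q_R = 0, so q_R = 4.

4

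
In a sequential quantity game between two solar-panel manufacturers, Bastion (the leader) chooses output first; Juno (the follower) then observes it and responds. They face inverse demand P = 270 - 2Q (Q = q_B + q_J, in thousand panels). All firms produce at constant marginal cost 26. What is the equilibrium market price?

87

The follower Juno best-responds to any q_B: π_J = (270 - 2Q)q_J - 26q_J.
Follower FOC: 244 - 2q_B - 4q_J = 0, so q_J(q_B) = (244 - 2q_B)/4.
Bastion substitutes q_J(q_B) into its own profit: π_B = q_B(270 - 2q_B - (244 - 2q_B)/2) - 26q_B = (148 - q_B)q_B - 26q_B.
Leader FOC: 122 - 2q_B = 0, so q_B = 61.
Then q_J = (244 - 2·61)/4 = 61/2.
Total output Q = 183/2, so price P = 270 - 2·(183/2) = 87.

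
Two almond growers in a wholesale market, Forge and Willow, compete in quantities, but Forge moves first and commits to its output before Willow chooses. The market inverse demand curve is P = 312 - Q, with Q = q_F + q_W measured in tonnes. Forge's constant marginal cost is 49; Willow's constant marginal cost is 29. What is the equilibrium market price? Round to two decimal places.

109.75

The follower Willow best-responds to any q_F: π_W = (312 - Q)q_W - 29q_W.
Setting the follower's marginal profit to zero, 283 - q_F - 2q_W = 0, i.e. q_W = (283 - q_F)/2.
The leader anticipates this reaction. Substituting into P = 312 - Q gives P = 341/2 - (1/2)q_F, so π_F = (341/2 - (1/2)q_F)q_F - 49q_F.
Maximising: ∂π_F/∂q_F = 243/2 - q_F = 0, giving q_F = 243/2.
Then q_W = (283 - 243/2)/2 = 323/4.
Total output Q = 809/4, so price P = 312 - 809/4 = 439/4.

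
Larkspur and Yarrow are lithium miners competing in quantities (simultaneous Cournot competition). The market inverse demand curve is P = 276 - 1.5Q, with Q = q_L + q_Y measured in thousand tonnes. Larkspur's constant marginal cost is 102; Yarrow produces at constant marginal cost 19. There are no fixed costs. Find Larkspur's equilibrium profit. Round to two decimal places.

613.41

Larkspur's profit: π_L = (276 - 1.5Q)q_L - (102q_L). Setting ∂π_L/∂q_L = 0: 174 - 3q_L - (3/2)(q_Y) = 0.
Yarrow's profit: π_Y = (276 - 1.5Q)q_Y - (19q_Y). Setting ∂π_Y/∂q_Y = 0: 257 - 3q_Y - (3/2)(q_L) = 0.
Best responses: q_L = (174 - (3/2)q_Y)/3, q_Y = (257 - (3/2)q_L)/3.
Substituting one into the other gives q_L = 182/9 and q_Y = 680/9.
Price P = 276 - (3/2)·(862/9) = 397/3.
Larkspur's profit: (397/3 - 102)·(182/9) = 613.4074.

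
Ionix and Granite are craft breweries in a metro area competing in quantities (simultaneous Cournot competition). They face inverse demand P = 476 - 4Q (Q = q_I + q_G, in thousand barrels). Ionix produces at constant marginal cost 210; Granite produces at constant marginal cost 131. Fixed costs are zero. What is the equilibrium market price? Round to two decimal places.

272.33

Ionix's profit: π_I = (476 - 4Q)q_I - (210q_I). Setting ∂π_I/∂q_I = 0: 266 - 8q_I - 4(q_G) = 0.
Granite's profit: π_G = (476 - 4Q)q_G - (131q_G). Setting ∂π_G/∂q_G = 0: 345 - 8q_G - 4(q_I) = 0.
Rearranging gives the reaction functions q_I = (266 - 4q_G)/8 and q_G = (345 - 4q_I)/8.
Substituting one into the other gives q_I = 187/12 and q_G = 106/3.
Total output Q = 611/12, so price P = 476 - 4·(611/12) = 817/3.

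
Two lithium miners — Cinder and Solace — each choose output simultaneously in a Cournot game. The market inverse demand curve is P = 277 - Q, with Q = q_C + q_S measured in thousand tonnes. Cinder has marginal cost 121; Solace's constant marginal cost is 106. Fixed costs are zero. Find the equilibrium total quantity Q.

Cinder's profit: π_C = (277 - Q)q_C - (121q_C). Setting ∂π_C/∂q_C = 0: 156 - 2q_C - (q_S) = 0.
Solace's profit: π_S = (277 - Q)q_S - (106q_S). Setting ∂π_S/∂q_S = 0: 171 - 2q_S - (q_C) = 0.
Best responses: q_C = (156 - q_S)/2, q_S = (171 - q_C)/2.
Solving the pair: q_C = 47, q_S = 62.
Total output Q = 47 + 62 = 109.

109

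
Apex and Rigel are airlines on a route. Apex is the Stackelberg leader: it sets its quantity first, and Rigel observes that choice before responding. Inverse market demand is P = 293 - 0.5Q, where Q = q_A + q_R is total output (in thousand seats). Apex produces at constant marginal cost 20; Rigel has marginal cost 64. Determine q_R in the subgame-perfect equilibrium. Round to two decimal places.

70.50

The follower Rigel best-responds to any q_A: π_R = (293 - 0.5Q)q_R - 64q_R.
Follower FOC: 229 - (1/2)q_A - q_R = 0, so q_R(q_A) = (229 - (1/2)q_A).
Apex substitutes q_R(q_A) into its own profit: π_A = q_A(293 - (1/2)q_A - (229 - (1/2)q_A)/2) - 20q_A = (357/2 - (1/4)q_A)q_A - 20q_A.
The leader's first-order condition 317/2 - (1/2)q_A = 0 yields q_A = 317.
Then q_R = (229 - (1/2)·317) = 141/2.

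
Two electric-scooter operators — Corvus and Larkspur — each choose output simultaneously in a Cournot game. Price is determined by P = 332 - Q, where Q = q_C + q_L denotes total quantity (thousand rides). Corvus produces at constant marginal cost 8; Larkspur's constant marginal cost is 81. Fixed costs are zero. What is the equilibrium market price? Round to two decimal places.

140.33

Corvus's profit: π_C = (332 - Q)q_C - (8q_C). Setting ∂π_C/∂q_C = 0: 324 - 2q_C - (q_L) = 0.
Larkspur's first-order condition: 251 - 2q_L - (q_C) = 0.
Best responses: q_C = (324 - q_L)/2, q_L = (251 - q_C)/2.
Substituting one into the other gives q_C = 397/3 and q_L = 178/3.
Total output Q = 575/3, so price P = 332 - 575/3 = 421/3.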